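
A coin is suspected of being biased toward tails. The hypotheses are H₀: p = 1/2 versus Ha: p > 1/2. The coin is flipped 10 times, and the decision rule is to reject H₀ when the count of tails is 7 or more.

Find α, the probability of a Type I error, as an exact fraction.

11/64

α = P(reject H₀ | H₀ true) = P(X ≥ 7 | p = 1/2), with X ~ Binomial(10, 1/2).
That's C(10,7) + C(10,8) + C(10,9) + C(10,10) over 2^10, i.e. (120 + 45 + 10 + 1)/1024 = 176/1024 = 11/64.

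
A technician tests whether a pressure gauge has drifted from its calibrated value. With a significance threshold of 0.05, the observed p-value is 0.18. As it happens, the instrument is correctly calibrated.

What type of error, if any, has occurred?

No error (correct decision).

The conventional null hypothesis is that the instrument is correctly calibrated.
Since p = 0.18 ≥ α = 0.05, H₀ is not rejected.
H₀ is true (actually the instrument is correctly calibrated).
The decision matches the true state — no error.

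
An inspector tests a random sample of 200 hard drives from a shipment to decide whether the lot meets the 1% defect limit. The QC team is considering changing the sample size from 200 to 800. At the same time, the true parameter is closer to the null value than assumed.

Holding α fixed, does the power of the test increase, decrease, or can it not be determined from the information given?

Cannot be determined from the information given.

The first change alone would make β decrease; the second alone would make β increase. Which effect dominates depends on the magnitudes, which are not given.
Since power = 1 − β, the effect on power is likewise indeterminate.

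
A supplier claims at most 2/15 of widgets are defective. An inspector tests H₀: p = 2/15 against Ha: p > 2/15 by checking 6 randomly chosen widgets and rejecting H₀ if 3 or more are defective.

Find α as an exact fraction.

Under H₀, Y ~ Binomial(6, 2/15); the Type I error rate is P(Y ≥ 3).
Via the complement, α = 1 − Σ_{j=0}^{2} C(6,j)(2/15)^j(13/15)^{6-j} = 78928/2278125.

78928/2278125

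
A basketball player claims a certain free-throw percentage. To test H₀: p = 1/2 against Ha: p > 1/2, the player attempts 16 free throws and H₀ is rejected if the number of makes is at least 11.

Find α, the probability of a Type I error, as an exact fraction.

Under H₀, S ~ Binomial(16, 1/2), and α = P(S ≥ 11).
P(S ≥ 11) = [C(16,11) + C(16,12) + C(16,13) + C(16,14) + C(16,15) + C(16,16)] / 2^16 = (4368 + 1820 + 560 + 120 + 16 + 1) / 65536 = 6885/65536.

6885/65536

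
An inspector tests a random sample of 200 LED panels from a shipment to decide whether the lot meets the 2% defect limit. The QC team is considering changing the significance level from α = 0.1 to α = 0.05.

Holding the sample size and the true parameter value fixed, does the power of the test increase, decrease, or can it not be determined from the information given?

A smaller α moves the rejection region further into the tail. With the alternative true, more outcomes now fall outside the rejection region, so failing to reject becomes more likely.
Since power = 1 − β and β increases, power decreases.

It decreases.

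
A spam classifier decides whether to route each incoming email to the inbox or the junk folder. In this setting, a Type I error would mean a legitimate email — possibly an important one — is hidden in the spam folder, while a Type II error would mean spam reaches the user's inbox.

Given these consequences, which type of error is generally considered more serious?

Type I error

The Type I consequence (a legitimate email — possibly an important one — is hidden in the spam folder) is more severe than the Type II consequence (spam reaches the user's inbox).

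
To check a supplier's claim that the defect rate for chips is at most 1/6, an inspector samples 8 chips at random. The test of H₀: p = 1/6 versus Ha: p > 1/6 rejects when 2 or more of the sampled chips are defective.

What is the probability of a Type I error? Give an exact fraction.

663991/1679616

Under H₀, K ~ Binomial(8, 1/6); the Type I error rate is P(K ≥ 2).
Computing the lower-tail complement: 1 − 1015625/1679616 = 663991/1679616.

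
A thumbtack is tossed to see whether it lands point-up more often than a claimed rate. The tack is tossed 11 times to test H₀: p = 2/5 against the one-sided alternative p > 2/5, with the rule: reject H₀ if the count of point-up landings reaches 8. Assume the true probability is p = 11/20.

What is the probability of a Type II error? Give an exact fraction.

828290341647/1024000000000

Under the alternative p = 11/20, X ~ Binomial(11, 11/20); β is the probability the test does not reject, P(X < 8).
Equivalently, β = 1 − P(X ≥ 8) = 828290341647/1024000000000.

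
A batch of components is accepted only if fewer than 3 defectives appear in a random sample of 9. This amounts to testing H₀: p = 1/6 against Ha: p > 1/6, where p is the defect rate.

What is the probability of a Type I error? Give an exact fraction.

α = P(reject H₀ | H₀ true) = P(X ≥ 3 | p = 1/6), X ~ Binomial(9, 1/6).
Computing the lower-tail complement: 1 − 4140625/5038848 = 898223/5038848.

898223/5038848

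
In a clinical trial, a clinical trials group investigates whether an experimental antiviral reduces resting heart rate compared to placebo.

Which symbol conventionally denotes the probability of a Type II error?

β

P(Type II error) = P(fail to reject H₀ | H₀ false) = β.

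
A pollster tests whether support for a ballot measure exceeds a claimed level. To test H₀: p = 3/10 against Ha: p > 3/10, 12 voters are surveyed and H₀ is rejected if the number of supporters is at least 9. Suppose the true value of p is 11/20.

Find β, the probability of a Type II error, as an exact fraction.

709043757719553/819200000000000

β = P(fail to reject H₀ | Ha true) = P(K ≤ 8 | p = 11/20), K ~ Binomial(12, 11/20).
Adding the binomial probabilities P(K=0)+…+P(K=8) at p = 11/20 gives 709043757719553/819200000000000.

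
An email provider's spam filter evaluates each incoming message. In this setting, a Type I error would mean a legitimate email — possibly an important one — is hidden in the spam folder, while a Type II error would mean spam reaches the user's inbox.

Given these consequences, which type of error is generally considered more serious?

The Type I consequence (a legitimate email — possibly an important one — is hidden in the spam folder) is more severe than the Type II consequence (spam reaches the user's inbox).

Type I error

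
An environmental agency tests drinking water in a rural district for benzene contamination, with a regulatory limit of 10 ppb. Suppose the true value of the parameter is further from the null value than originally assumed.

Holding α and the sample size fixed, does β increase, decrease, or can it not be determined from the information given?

It decreases.

A larger true effect moves the Ha sampling distribution further from the H₀ critical value, making rejection more likely when Ha is true.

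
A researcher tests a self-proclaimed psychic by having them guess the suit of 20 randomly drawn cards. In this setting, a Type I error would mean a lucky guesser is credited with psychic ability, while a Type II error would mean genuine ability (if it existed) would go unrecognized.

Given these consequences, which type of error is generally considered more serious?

Type I error

The Type I consequence (a lucky guesser is credited with psychic ability) is more severe than the Type II consequence (genuine ability (if it existed) would go unrecognized).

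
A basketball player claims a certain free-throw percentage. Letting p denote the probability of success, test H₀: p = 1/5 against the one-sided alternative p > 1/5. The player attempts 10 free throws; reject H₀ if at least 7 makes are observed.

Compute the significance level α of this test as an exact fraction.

α = P(reject H₀ | H₀ true) = P(S ≥ 7 | p = 1/5), with S ~ Binomial(10, 1/5).
P(S ≥ 7) = Σ_{j=7}^{10} C(10,j)·(1/5)^j·(4/5)^{10-j} = 8441/9765625.

8441/9765625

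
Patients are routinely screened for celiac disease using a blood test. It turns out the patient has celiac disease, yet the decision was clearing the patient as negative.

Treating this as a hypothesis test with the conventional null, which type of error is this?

The null hypothesis here is that the patient does not have celiac disease.
'Clearing the patient as negative' corresponds to failing to reject H₀.
H₀ was not rejected but H₀ is false — a Type II error (false negative).

Type II error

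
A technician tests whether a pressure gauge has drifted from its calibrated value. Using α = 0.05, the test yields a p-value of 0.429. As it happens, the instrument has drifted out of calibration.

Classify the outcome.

The conventional null hypothesis is that the instrument is correctly calibrated.
Since p = 0.429 ≥ α = 0.05, H₀ is not rejected.
H₀ is false (actually the instrument has drifted out of calibration).
Failing to reject a false H₀ is a Type II error.

Type II error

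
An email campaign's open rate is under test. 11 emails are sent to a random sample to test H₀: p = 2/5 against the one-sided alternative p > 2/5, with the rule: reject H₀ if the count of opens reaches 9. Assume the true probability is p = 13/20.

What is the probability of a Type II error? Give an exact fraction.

32762721984671/40960000000000

Under the alternative p = 13/20, S ~ Binomial(11, 13/20); β is the probability the test does not reject, P(S < 9).
Equivalently, β = 1 − P(S ≥ 9) = 32762721984671/40960000000000.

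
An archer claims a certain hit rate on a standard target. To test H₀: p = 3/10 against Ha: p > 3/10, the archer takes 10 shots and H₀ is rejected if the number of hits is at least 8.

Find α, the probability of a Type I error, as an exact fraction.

1987983/1250000000

The Type I error probability is α = P(S ≥ 8) computed under H₀, where S ~ Binomial(10, 3/10).
Adding the binomial terms for j = 8 through 10 with p = 3/10 yields 1987983/1250000000.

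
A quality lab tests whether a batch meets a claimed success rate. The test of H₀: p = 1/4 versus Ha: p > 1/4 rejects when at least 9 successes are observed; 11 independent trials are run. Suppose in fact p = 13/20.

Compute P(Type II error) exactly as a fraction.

Under the alternative p = 13/20, S ~ Binomial(11, 13/20); β is the probability the test does not reject, P(S < 9).
Equivalently, β = 1 − P(S ≥ 9) = 32762721984671/40960000000000.

32762721984671/40960000000000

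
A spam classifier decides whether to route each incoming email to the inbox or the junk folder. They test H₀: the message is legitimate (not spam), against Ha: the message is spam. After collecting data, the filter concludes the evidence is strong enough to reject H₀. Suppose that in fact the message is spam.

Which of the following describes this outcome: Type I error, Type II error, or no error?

The test rejected a false H₀ — the decision matches the true state.

No error — this is a correct decision.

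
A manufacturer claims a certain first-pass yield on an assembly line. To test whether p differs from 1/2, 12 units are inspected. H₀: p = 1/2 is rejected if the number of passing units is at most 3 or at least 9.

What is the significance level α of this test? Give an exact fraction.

299/2048

α = P(X ≤ 3 or X ≥ 9 | p = 1/2), X ~ Binomial(12, 1/2).
The two tails are symmetric, so α = 2·(1 + 12 + 66 + 220)/2^12 = 598/4096 = 299/2048.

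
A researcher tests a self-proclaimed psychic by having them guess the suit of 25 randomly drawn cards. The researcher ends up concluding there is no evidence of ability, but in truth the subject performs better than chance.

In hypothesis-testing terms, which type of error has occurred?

The null hypothesis here is that the subject is guessing at random (p = 1/4).
'Concluding there is no evidence of ability' corresponds to failing to reject H₀.
H₀ was not rejected but H₀ is false — a Type II error (false negative).

Type II error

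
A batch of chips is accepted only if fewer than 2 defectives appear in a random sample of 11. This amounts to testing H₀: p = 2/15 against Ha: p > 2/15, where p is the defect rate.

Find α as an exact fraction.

764941728932/1729951171875

Under H₀, Y ~ Binomial(11, 2/15); the Type I error rate is P(Y ≥ 2).
Computing the lower-tail complement: 1 − 965009442943/1729951171875 = 764941728932/1729951171875.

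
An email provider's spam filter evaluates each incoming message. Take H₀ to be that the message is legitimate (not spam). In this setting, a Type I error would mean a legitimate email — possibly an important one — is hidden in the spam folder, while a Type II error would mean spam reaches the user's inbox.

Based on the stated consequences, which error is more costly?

Type I error

The Type I consequence (a legitimate email — possibly an important one — is hidden in the spam folder) is more severe than the Type II consequence (spam reaches the user's inbox).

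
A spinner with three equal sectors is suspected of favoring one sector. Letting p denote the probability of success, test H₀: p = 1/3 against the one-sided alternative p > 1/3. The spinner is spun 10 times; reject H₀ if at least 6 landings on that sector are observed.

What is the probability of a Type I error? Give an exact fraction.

1507/19683

The Type I error probability is α = P(K ≥ 6) computed under H₀, where K ~ Binomial(10, 1/3).
Summing C(10,j)(1/3)^j(2/3)^{10−j} for j = 6,…,10 gives 1507/19683.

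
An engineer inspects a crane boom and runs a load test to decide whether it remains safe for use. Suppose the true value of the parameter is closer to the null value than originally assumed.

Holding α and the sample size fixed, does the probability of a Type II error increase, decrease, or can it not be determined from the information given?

When the true parameter is near the null value, the test has a harder time distinguishing Ha from H₀.

It increases.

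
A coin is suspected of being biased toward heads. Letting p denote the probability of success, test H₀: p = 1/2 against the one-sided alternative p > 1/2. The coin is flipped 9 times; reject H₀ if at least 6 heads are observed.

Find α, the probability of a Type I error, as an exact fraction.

α = P(reject H₀ | H₀ true) = P(Y ≥ 6 | p = 1/2), with Y ~ Binomial(9, 1/2).
Summing the upper tail: (84 + 36 + 9 + 1) / 2^9 = 130/512 = 65/256.

65/256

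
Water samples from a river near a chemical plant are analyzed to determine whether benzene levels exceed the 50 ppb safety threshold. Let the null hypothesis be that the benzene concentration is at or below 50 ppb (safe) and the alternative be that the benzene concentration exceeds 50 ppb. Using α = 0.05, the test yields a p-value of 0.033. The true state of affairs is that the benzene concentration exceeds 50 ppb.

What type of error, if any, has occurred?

Since p = 0.033 < α = 0.05, H₀ is rejected.
H₀ is false (actually the benzene concentration exceeds 50 ppb).
The decision matches the true state — no error.

No error (correct decision).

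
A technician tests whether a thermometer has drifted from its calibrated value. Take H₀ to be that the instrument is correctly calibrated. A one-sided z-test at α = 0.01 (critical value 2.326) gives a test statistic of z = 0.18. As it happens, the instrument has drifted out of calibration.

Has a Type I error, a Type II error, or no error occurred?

Type II error

Since z = 0.18 ≤ z* = 2.326, H₀ is not rejected.
H₀ is false (actually the instrument has drifted out of calibration).
Failing to reject a false H₀ is a Type II error.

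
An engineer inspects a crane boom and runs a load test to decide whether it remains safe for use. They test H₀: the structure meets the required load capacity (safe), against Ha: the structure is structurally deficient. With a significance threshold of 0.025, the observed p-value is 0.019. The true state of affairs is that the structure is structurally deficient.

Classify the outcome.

Neither — the decision is correct.

Since p = 0.019 < α = 0.025, H₀ is rejected.
H₀ is false (actually the structure is structurally deficient).
The decision matches the true state — no error.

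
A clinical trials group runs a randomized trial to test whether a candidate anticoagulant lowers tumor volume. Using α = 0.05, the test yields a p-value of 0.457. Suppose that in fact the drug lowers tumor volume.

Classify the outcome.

Type II error

The conventional null hypothesis is that the drug has no effect on tumor volume.
Since p = 0.457 ≥ α = 0.05, H₀ is not rejected.
H₀ is false (actually the drug lowers tumor volume).
Failing to reject a false H₀ is a Type II error.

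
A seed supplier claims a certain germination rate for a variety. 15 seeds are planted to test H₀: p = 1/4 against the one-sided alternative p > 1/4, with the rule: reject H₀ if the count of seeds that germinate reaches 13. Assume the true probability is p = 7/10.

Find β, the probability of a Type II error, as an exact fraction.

Under the alternative p = 7/10, K ~ Binomial(15, 7/10); β is the probability the test does not reject, P(K < 13).
Summing C(15,j)·(7/10)^j·(3/10)^{15-j} for j = 0..12 gives 873172285377237/1000000000000000.

873172285377237/1000000000000000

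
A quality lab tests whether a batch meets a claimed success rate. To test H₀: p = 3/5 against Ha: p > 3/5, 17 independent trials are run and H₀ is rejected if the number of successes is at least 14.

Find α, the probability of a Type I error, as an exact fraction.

7083577089/152587890625

The Type I error probability is α = P(S ≥ 14) computed under H₀, where S ~ Binomial(17, 3/5).
P(S ≥ 14) = Σ_{j=14}^{17} C(17,j)·(3/5)^j·(2/5)^{17-j} = 7083577089/152587890625.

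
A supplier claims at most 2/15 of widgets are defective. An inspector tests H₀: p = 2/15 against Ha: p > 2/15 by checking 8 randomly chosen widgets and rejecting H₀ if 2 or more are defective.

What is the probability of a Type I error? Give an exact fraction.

743183632/2562890625

The significance level is the probability, assuming p = 2/15, of seeing 2 or more defectives in 8 draws.
Via the complement, α = 1 − Σ_{j=0}^{1} C(8,j)(2/15)^j(13/15)^{8-j} = 743183632/2562890625.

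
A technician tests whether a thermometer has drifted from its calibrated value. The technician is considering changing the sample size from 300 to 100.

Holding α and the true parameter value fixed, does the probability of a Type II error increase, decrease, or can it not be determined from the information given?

With less data the test statistic is noisier; under Ha, more outcomes land inside the acceptance region.

It increases.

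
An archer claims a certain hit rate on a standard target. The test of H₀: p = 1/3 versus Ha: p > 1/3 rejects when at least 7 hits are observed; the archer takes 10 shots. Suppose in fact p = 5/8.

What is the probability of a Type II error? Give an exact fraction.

148513581/268435456

Under the alternative p = 5/8, K ~ Binomial(10, 5/8); β is the probability the test does not reject, P(K < 7).
Adding the binomial probabilities P(K=0)+…+P(K=6) at p = 5/8 gives 148513581/268435456.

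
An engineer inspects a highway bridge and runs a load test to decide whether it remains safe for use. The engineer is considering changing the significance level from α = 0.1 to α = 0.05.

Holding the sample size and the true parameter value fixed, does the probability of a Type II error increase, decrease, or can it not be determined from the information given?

Lowering α raises the bar for rejection; under Ha, the test now fails to reject on outcomes it previously would have rejected.

It increases.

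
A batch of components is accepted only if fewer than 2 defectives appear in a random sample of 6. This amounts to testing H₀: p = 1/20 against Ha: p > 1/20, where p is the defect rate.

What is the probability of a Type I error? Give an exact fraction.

The significance level is the probability, assuming p = 1/20, of seeing 2 or more defectives in 6 draws.
Computing the lower-tail complement: 1 − 2476099/2560000 = 83901/2560000.

83901/2560000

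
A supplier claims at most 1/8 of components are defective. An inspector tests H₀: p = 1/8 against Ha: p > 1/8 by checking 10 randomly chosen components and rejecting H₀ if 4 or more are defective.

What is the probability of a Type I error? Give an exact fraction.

The significance level is the probability, assuming p = 1/8, of seeing 4 or more defectives in 10 draws.
α = 1 − P(Y ≤ 3) = 1 − 261063131/268435456 = 7372325/268435456.

7372325/268435456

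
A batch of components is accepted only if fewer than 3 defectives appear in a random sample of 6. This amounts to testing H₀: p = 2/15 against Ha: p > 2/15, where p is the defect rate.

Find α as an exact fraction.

78928/2278125

The significance level is the probability, assuming p = 2/15, of seeing 3 or more defectives in 6 draws.
α = 1 − P(Y ≤ 2) = 1 − 2199197/2278125 = 78928/2278125.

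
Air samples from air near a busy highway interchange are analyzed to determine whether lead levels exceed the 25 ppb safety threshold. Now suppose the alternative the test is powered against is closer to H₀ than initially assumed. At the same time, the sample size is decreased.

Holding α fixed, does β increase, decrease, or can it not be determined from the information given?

It increases.

A smaller departure from H₀ means the test statistic under Ha is distributed closer to where it would be under H₀; rejection becomes less likely. Reducing n widens both sampling distributions, so the test has less ability to distinguish Ha from H₀. Both changes push β in the same direction.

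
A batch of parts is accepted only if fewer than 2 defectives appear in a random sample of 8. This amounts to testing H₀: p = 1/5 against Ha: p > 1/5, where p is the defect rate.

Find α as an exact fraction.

Under H₀, Y ~ Binomial(8, 1/5); the Type I error rate is P(Y ≥ 2).
Via the complement, α = 1 − Σ_{j=0}^{1} C(8,j)(1/5)^j(4/5)^{8-j} = 194017/390625.

194017/390625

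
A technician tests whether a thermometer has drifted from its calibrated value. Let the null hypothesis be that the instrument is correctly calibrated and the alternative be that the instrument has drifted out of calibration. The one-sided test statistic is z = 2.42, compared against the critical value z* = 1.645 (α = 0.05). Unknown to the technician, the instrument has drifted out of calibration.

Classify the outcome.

Neither — the decision is correct.

Since z = 2.42 > z* = 1.645, H₀ is rejected.
H₀ is false (actually the instrument has drifted out of calibration).
The decision matches the true state — no error.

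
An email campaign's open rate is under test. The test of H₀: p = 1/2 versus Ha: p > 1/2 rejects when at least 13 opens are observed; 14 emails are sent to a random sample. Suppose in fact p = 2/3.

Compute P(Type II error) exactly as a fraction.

4651897/4782969

A Type II error is failing to reject when Ha holds: with p = 2/3, β = P(Y ≤ 12).
Adding the binomial probabilities P(Y=0)+…+P(Y=12) at p = 2/3 gives 4651897/4782969.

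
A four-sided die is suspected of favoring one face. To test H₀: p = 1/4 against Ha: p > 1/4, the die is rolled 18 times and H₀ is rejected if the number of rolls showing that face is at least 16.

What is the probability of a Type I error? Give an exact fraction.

179/8589934592

The Type I error probability is α = P(S ≥ 16) computed under H₀, where S ~ Binomial(18, 1/4).
Summing C(18,j)(1/4)^j(3/4)^{18−j} for j = 16,…,18 gives 179/8589934592.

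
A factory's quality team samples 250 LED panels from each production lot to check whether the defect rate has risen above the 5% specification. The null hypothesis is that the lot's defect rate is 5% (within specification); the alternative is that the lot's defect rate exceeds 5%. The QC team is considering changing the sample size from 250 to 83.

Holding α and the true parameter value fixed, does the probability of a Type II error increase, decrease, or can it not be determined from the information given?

It increases.

A smaller sample increases the standard error, so the sampling distributions under H₀ and Ha overlap more.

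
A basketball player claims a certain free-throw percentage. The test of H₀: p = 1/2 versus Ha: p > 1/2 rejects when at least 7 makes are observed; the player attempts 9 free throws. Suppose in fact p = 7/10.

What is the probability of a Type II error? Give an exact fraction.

Under the alternative p = 7/10, S ~ Binomial(9, 7/10); β is the probability the test does not reject, P(S < 7).
Adding the binomial probabilities P(S=0)+…+P(S=6) at p = 7/10 gives 268584417/500000000.

268584417/500000000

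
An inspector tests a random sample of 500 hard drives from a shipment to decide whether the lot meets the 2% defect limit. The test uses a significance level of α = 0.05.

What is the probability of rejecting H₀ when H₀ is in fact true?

The significance level α is, by definition, the probability of a Type I error — P(reject H₀ | H₀ true).

0.05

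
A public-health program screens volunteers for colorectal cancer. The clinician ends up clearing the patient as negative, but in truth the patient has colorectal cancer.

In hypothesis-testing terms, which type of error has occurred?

Type II error

The null hypothesis here is that the patient does not have colorectal cancer.
'Clearing the patient as negative' corresponds to failing to reject H₀.
H₀ was not rejected but H₀ is false — a Type II error (false negative).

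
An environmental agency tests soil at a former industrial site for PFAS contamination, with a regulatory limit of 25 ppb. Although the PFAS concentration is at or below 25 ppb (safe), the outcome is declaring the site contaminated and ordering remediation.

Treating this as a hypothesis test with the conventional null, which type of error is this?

The null hypothesis here is that the PFAS concentration is at or below 25 ppb (safe).
'Declaring the site contaminated and ordering remediation' corresponds to rejecting H₀.
H₀ was rejected but H₀ is true — a Type I error (false positive).

Type I error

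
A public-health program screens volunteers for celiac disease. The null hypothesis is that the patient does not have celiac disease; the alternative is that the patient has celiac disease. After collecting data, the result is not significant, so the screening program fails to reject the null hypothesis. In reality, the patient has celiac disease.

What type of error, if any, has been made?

H₀ was not rejected, but H₀ is actually false.
Failing to reject a false null hypothesis is a Type II error (false negative).

Type II error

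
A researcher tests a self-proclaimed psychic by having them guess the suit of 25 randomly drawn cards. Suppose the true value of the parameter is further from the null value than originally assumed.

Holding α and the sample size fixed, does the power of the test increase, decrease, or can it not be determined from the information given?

A larger true effect moves the Ha sampling distribution further from the H₀ critical value, making rejection more likely when Ha is true.
Since power = 1 − β and β decreases, power increases.

It increases.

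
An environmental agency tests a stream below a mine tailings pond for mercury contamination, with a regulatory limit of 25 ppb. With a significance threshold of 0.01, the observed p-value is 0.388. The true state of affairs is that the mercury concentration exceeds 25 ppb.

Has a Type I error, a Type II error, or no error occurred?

Type II error

The conventional null hypothesis is that the mercury concentration is at or below 25 ppb (safe).
Since p = 0.388 ≥ α = 0.01, H₀ is not rejected.
H₀ is false (actually the mercury concentration exceeds 25 ppb).
Failing to reject a false H₀ is a Type II error.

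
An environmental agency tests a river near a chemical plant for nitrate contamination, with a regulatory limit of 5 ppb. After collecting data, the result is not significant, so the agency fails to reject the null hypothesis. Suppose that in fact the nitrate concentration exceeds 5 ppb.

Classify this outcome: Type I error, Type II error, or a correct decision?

The conventional null hypothesis here is that the nitrate concentration is at or below 5 ppb (safe).
H₀ was not rejected, but H₀ is actually false.
Failing to reject a false null hypothesis is a Type II error (false negative).

Type II error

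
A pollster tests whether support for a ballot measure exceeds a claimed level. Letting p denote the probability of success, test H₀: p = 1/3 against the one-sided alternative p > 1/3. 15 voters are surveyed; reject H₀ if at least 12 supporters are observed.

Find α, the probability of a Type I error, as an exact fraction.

Under H₀, X ~ Binomial(15, 1/3), and α = P(X ≥ 12).
P(X ≥ 12) = Σ_{j=12}^{15} C(15,j)·(1/3)^j·(2/3)^{15-j} = 4091/14348907.

4091/14348907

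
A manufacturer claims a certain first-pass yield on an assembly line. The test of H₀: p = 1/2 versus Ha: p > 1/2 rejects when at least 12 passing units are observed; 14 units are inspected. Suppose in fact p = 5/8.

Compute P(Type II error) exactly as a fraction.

2070361146177/2199023255552

Under the alternative p = 5/8, Y ~ Binomial(14, 5/8); β is the probability the test does not reject, P(Y < 12).
Summing C(14,j)·(5/8)^j·(3/8)^{14-j} for j = 0..11 gives 2070361146177/2199023255552.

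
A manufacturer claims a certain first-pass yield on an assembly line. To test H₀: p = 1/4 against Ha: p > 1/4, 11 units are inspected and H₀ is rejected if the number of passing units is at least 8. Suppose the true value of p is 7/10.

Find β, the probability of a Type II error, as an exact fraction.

1076094153/2500000000

β = P(fail to reject H₀ | Ha true) = P(K ≤ 7 | p = 7/10), K ~ Binomial(11, 7/10).
Summing C(11,j)·(7/10)^j·(3/10)^{11-j} for j = 0..7 gives 1076094153/2500000000.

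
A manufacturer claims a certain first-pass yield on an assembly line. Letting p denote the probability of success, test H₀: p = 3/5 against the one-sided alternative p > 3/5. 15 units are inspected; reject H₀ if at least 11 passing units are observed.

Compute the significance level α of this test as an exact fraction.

6630789357/30517578125

α = P(reject H₀ | H₀ true) = P(S ≥ 11 | p = 3/5), with S ~ Binomial(15, 3/5).
Adding the binomial terms for j = 11 through 15 with p = 3/5 yields 6630789357/30517578125.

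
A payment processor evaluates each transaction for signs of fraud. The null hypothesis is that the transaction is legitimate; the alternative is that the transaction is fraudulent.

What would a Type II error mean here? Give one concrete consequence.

A Type II error is failing to reject H₀ when H₀ is false.
Here that means approving the transaction when actually the transaction is fraudulent.

A Type II error would mean concluding that the transaction is legitimate (or at least failing to establish that the transaction is fraudulent) when in fact the transaction is fraudulent. Consequence: a fraudulent charge goes through and the bank absorbs the loss.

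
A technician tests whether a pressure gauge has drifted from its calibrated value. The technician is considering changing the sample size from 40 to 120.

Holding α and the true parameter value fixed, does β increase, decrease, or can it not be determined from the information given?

A larger sample reduces the standard error, pulling the sampling distribution under Ha further from the non-rejection region.

It decreases.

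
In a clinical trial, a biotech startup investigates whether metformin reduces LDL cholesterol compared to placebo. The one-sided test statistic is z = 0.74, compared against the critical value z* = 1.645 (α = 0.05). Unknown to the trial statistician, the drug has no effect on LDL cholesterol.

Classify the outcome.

The conventional null hypothesis is that the drug has no effect on LDL cholesterol.
Since z = 0.74 ≤ z* = 1.645, H₀ is not rejected.
H₀ is true (actually the drug has no effect on LDL cholesterol).
The decision matches the true state — no error.

No error (correct decision).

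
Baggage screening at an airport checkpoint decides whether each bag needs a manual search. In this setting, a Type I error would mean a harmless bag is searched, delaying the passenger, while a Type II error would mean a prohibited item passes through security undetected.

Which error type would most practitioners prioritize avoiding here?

Type II error

The Type II consequence (a prohibited item passes through security undetected) is more severe than the Type I consequence (a harmless bag is searched, delaying the passenger).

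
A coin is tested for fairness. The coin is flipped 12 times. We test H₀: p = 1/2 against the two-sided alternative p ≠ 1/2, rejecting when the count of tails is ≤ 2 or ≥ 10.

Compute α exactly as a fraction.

79/2048

The significance level is the null-hypothesis probability of the rejection region {≤2} ∪ {≥10}.
The two tails are symmetric, so α = 2·(1 + 12 + 66)/2^12 = 158/4096 = 79/2048.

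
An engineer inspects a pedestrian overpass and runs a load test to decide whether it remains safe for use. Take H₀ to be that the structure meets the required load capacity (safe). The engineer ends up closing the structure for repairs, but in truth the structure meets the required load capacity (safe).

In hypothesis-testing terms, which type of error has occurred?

'Closing the structure for repairs' corresponds to rejecting H₀.
H₀ was rejected but H₀ is true — a Type I error (false positive).

Type I error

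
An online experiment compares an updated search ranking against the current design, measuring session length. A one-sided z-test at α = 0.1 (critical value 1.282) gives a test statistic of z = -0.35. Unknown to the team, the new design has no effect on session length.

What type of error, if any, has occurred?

The conventional null hypothesis is that the new design has no effect on session length.
Since z = -0.35 ≤ z* = 1.282, H₀ is not rejected.
H₀ is true (actually the new design has no effect on session length).
The decision matches the true state — no error.

No error — this is a correct decision.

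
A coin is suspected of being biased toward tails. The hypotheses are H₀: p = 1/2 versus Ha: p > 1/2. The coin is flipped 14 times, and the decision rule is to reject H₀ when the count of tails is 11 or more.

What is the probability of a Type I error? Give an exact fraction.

The Type I error probability is α = P(K ≥ 11) computed under H₀, where K ~ Binomial(14, 1/2).
That's C(14,11) + C(14,12) + C(14,13) + C(14,14) over 2^14, i.e. (364 + 91 + 14 + 1)/16384 = 470/16384 = 235/8192.

235/8192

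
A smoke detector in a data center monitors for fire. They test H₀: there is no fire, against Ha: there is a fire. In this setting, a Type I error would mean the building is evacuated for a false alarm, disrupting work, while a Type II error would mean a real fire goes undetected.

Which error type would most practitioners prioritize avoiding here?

Type II error

The Type II consequence (a real fire goes undetected) is more severe than the Type I consequence (the building is evacuated for a false alarm, disrupting work).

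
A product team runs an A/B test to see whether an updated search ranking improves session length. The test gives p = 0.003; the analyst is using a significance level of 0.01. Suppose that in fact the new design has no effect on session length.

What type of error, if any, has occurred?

The conventional null hypothesis is that the new design has no effect on session length.
Since p = 0.003 < α = 0.01, H₀ is rejected.
H₀ is true (actually the new design has no effect on session length).
Rejecting a true H₀ is a Type I error.

Type I error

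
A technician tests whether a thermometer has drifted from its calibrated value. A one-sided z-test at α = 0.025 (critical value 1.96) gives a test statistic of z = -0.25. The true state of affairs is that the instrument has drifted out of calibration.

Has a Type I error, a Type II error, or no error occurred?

Type II error

The conventional null hypothesis is that the instrument is correctly calibrated.
Since z = -0.25 ≤ z* = 1.96, H₀ is not rejected.
H₀ is false (actually the instrument has drifted out of calibration).
Failing to reject a false H₀ is a Type II error.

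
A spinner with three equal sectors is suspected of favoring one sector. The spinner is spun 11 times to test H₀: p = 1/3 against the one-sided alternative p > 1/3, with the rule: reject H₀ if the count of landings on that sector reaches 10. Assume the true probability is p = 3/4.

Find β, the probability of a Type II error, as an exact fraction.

1683809/2097152

Under the alternative p = 3/4, K ~ Binomial(11, 3/4); β is the probability the test does not reject, P(K < 10).
Summing C(11,j)·(3/4)^j·(1/4)^{11-j} for j = 0..9 gives 1683809/2097152.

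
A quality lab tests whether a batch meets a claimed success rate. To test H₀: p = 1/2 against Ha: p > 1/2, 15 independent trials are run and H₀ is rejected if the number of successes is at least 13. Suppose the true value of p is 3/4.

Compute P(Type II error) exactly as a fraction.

820244467/1073741824

β = P(fail to reject H₀ | Ha true) = P(Y ≤ 12 | p = 3/4), Y ~ Binomial(15, 3/4).
Adding the binomial probabilities P(Y=0)+…+P(Y=12) at p = 3/4 gives 820244467/1073741824.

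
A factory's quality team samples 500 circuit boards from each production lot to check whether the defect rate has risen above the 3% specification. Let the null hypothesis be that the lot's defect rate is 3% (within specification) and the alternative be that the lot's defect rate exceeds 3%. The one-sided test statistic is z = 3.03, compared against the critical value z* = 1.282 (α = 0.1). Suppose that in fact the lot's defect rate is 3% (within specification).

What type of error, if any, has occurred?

Type I error

Since z = 3.03 > z* = 1.282, H₀ is rejected.
H₀ is true (actually the lot's defect rate is 3% (within specification)).
Rejecting a true H₀ is a Type I error.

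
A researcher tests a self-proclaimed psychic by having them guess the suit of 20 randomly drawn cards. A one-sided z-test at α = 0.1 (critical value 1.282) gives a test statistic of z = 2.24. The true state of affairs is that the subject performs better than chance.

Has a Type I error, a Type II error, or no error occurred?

Neither — the decision is correct.

The conventional null hypothesis is that the subject is guessing at random (p = 1/4).
Since z = 2.24 > z* = 1.282, H₀ is rejected.
H₀ is false (actually the subject performs better than chance).
The decision matches the true state — no error.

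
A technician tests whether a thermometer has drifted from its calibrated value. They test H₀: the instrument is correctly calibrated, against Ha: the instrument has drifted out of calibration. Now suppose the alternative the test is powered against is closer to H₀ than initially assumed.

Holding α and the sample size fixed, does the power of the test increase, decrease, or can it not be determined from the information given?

When the true parameter is near the null value, the test has a harder time distinguishing Ha from H₀.
Since power = 1 − β and β increases, power decreases.

It decreases.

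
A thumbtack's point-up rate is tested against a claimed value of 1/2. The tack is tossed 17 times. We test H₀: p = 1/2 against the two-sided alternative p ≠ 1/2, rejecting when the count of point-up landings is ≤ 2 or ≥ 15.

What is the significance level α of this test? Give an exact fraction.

The significance level is the null-hypothesis probability of the rejection region {≤2} ∪ {≥15}.
The two tails are symmetric, so α = 2·(1 + 17 + 136)/2^17 = 308/131072 = 77/32768.

77/32768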